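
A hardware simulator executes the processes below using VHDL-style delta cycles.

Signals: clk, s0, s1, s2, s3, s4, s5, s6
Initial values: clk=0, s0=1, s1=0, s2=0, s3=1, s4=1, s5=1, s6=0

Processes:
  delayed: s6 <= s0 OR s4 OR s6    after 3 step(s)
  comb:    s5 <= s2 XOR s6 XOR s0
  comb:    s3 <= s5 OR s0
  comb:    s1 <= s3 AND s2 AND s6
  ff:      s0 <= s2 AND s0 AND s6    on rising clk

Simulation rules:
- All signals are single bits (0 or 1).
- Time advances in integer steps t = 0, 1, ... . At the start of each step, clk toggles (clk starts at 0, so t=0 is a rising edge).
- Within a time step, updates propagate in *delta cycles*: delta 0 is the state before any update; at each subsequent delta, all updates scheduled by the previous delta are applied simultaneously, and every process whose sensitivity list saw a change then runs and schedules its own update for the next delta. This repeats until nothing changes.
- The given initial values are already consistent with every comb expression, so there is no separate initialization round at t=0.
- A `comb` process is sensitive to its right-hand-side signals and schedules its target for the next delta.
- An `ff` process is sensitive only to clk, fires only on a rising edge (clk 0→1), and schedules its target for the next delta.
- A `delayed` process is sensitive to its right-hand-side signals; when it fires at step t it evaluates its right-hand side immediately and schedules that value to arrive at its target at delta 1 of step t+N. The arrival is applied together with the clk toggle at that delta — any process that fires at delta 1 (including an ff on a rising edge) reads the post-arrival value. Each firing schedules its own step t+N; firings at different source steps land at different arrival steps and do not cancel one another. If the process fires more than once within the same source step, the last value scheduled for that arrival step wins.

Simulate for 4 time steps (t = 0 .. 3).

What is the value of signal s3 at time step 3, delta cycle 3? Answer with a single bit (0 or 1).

t=0 Δ0: s1=0 s0=1 s2=0 s4=1 s5=1 s6=0 clk=0 s3=1
  Δ1: clk:0→1
  Δ2: s0:1→0
  Δ3: s5:1→0
  Δ4: s3:1→0
  (4Δ to stable)
t=1 Δ0: s1=0 s0=0 s2=0 s4=1 s5=0 s6=0 clk=1 s3=0
  Δ1: clk:1→0
  (1Δ to stable)
t=2 Δ0: s1=0 s0=0 s2=0 s4=1 s5=0 s6=0 clk=0 s3=0
  Δ1: clk:0→1
  (1Δ to stable)
t=3 Δ0: s1=0 s0=0 s2=0 s4=1 s5=0 s6=0 clk=1 s3=0
  Δ1: s6:0→1, clk:1→0
  Δ2: s5:0→1
  Δ3: s3:0→1
  (3Δ to stable)

1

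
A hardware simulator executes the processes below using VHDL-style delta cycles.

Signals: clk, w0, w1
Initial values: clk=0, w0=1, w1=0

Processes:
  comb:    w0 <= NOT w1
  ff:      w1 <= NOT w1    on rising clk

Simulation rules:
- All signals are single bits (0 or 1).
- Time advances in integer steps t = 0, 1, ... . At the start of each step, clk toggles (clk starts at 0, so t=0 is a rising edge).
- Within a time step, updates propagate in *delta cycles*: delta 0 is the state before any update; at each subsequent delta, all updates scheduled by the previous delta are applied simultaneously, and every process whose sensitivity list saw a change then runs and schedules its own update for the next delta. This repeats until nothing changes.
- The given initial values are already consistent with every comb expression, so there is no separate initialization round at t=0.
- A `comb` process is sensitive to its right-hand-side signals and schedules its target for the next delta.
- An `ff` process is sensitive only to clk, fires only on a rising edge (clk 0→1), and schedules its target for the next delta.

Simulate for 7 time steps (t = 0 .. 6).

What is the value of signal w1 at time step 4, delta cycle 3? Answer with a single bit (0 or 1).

1

t=0 Δ0: w0=1 w1=0 clk=0
  Δ1: clk:0→1
  Δ2: w1:0→1
  Δ3: w0:1→0
  (3Δ to stable)
t=1 Δ0: w0=0 w1=1 clk=1
  Δ1: clk:1→0
  (1Δ to stable)
t=2 Δ0: w0=0 w1=1 clk=0
  Δ1: clk:0→1
  Δ2: w1:1→0
  Δ3: w0:0→1
  (3Δ to stable)
t=3 Δ0: w0=1 w1=0 clk=1
  Δ1: clk:1→0
  (1Δ to stable)
t=4 Δ0: w0=1 w1=0 clk=0
  Δ1: clk:0→1
  Δ2: w1:0→1
  Δ3: w0:1→0
  (3Δ to stable)
t=5 Δ0: w0=0 w1=1 clk=1
  Δ1: clk:1→0
  (1Δ to stable)
t=6 Δ0: w0=0 w1=1 clk=0
  Δ1: clk:0→1
  Δ2: w1:1→0
  Δ3: w0:0→1
  (3Δ to stable)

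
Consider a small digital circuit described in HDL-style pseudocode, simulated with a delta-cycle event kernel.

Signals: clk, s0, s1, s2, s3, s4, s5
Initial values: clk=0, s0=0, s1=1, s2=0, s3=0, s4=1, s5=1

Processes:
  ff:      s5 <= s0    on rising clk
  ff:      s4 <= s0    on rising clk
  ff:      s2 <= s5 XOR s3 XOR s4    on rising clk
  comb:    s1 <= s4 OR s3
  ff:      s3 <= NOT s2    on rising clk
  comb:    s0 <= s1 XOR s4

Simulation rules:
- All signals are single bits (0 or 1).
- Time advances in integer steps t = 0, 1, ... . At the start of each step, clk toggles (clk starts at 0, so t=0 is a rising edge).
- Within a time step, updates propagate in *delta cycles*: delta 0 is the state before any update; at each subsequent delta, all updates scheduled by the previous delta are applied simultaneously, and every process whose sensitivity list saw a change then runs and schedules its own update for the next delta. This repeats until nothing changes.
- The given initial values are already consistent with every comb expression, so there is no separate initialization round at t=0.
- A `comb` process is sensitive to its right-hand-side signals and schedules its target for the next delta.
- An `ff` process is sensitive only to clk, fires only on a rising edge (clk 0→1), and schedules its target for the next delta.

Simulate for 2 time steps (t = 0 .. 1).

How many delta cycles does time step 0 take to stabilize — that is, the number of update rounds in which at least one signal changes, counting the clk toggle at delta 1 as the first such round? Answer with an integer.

t0.Δ0 s5=1 s0=0 s4=1 s3=0 s1=1 clk=0 s2=0
t0.Δ1 s5=1 s0=0 s4=1 s3=0 s1=1 clk=1 s2=0
t0.Δ2 s5=0 s0=0 s4=0 s3=1 s1=1 clk=1 s2=0
t0.Δ3 s5=0 s0=1 s4=0 s3=1 s1=1 clk=1 s2=0
t1.Δ0 s5=0 s0=1 s4=0 s3=1 s1=1 clk=1 s2=0
t1.Δ1 s5=0 s0=1 s4=0 s3=1 s1=1 clk=0 s2=0

3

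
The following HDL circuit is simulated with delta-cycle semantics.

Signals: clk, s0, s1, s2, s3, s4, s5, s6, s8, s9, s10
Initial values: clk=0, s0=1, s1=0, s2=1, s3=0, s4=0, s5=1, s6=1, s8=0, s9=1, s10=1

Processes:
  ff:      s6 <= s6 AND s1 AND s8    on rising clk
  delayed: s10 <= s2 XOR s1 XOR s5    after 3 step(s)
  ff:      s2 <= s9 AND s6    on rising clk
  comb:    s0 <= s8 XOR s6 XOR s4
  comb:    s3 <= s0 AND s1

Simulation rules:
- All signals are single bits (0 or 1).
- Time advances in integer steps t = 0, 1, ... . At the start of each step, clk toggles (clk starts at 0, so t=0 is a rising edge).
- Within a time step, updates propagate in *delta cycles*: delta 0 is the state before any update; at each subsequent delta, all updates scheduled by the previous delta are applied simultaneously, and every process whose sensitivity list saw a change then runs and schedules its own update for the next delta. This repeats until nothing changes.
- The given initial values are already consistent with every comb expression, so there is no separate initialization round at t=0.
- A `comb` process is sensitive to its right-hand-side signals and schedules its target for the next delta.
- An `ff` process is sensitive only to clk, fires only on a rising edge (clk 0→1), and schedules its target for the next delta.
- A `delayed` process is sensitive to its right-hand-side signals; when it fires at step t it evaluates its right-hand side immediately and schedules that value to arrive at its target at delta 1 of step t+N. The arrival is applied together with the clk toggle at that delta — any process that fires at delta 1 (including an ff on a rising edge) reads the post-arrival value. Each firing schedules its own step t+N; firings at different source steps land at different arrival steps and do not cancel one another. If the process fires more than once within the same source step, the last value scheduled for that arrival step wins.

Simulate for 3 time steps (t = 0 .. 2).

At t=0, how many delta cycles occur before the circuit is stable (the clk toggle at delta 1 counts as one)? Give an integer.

3

t0.Δ0 s6=1 s2=1 s3=0 s1=0 s5=1 s0=1 s9=1 clk=0 s8=0 s10=1 s4=0
t0.Δ1 s6=1 s2=1 s3=0 s1=0 s5=1 s0=1 s9=1 clk=1 s8=0 s10=1 s4=0
t0.Δ2 s6=0 s2=1 s3=0 s1=0 s5=1 s0=1 s9=1 clk=1 s8=0 s10=1 s4=0
t0.Δ3 s6=0 s2=1 s3=0 s1=0 s5=1 s0=0 s9=1 clk=1 s8=0 s10=1 s4=0
t1.Δ0 s6=0 s2=1 s3=0 s1=0 s5=1 s0=0 s9=1 clk=1 s8=0 s10=1 s4=0
t1.Δ1 s6=0 s2=1 s3=0 s1=0 s5=1 s0=0 s9=1 clk=0 s8=0 s10=1 s4=0
t2.Δ0 s6=0 s2=1 s3=0 s1=0 s5=1 s0=0 s9=1 clk=0 s8=0 s10=1 s4=0
t2.Δ1 s6=0 s2=1 s3=0 s1=0 s5=1 s0=0 s9=1 clk=1 s8=0 s10=1 s4=0
t2.Δ2 s6=0 s2=0 s3=0 s1=0 s5=1 s0=0 s9=1 clk=1 s8=0 s10=1 s4=0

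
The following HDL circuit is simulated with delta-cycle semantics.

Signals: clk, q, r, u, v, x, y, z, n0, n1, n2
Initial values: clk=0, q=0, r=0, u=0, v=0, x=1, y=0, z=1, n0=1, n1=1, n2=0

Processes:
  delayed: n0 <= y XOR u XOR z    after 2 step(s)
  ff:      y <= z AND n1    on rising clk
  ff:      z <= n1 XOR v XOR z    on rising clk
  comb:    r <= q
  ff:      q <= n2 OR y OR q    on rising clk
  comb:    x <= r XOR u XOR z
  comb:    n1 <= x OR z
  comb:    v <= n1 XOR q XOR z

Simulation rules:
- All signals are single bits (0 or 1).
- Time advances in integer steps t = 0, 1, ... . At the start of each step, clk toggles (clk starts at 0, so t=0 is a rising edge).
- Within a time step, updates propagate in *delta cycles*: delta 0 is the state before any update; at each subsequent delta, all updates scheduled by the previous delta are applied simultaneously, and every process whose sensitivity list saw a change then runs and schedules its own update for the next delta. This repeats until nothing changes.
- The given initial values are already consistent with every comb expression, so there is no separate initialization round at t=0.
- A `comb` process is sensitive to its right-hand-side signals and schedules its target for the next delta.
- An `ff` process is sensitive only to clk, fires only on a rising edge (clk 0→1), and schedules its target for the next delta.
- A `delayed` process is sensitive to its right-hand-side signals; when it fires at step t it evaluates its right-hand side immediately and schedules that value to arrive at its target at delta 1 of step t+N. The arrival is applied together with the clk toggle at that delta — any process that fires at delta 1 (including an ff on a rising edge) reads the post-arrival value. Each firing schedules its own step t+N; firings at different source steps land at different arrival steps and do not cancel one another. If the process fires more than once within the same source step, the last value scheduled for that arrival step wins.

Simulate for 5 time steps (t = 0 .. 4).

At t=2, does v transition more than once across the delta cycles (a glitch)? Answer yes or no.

t0.Δ0 v=0 n1=1 n2=0 n0=1 u=0 clk=0 x=1 q=0 r=0 y=0 z=1
t0.Δ1 v=0 n1=1 n2=0 n0=1 u=0 clk=1 x=1 q=0 r=0 y=0 z=1
t0.Δ2 v=0 n1=1 n2=0 n0=1 u=0 clk=1 x=1 q=0 r=0 y=1 z=0
t0.Δ3 v=1 n1=1 n2=0 n0=1 u=0 clk=1 x=0 q=0 r=0 y=1 z=0
t0.Δ4 v=1 n1=0 n2=0 n0=1 u=0 clk=1 x=0 q=0 r=0 y=1 z=0
t0.Δ5 v=0 n1=0 n2=0 n0=1 u=0 clk=1 x=0 q=0 r=0 y=1 z=0
t1.Δ0 v=0 n1=0 n2=0 n0=1 u=0 clk=1 x=0 q=0 r=0 y=1 z=0
t1.Δ1 v=0 n1=0 n2=0 n0=1 u=0 clk=0 x=0 q=0 r=0 y=1 z=0
t2.Δ0 v=0 n1=0 n2=0 n0=1 u=0 clk=0 x=0 q=0 r=0 y=1 z=0
t2.Δ1 v=0 n1=0 n2=0 n0=1 u=0 clk=1 x=0 q=0 r=0 y=1 z=0
t2.Δ2 v=0 n1=0 n2=0 n0=1 u=0 clk=1 x=0 q=1 r=0 y=0 z=0
t2.Δ3 v=1 n1=0 n2=0 n0=1 u=0 clk=1 x=0 q=1 r=1 y=0 z=0
t2.Δ4 v=1 n1=0 n2=0 n0=1 u=0 clk=1 x=1 q=1 r=1 y=0 z=0
t2.Δ5 v=1 n1=1 n2=0 n0=1 u=0 clk=1 x=1 q=1 r=1 y=0 z=0
t2.Δ6 v=0 n1=1 n2=0 n0=1 u=0 clk=1 x=1 q=1 r=1 y=0 z=0
t3.Δ0 v=0 n1=1 n2=0 n0=1 u=0 clk=1 x=1 q=1 r=1 y=0 z=0
t3.Δ1 v=0 n1=1 n2=0 n0=1 u=0 clk=0 x=1 q=1 r=1 y=0 z=0
t4.Δ0 v=0 n1=1 n2=0 n0=1 u=0 clk=0 x=1 q=1 r=1 y=0 z=0
t4.Δ1 v=0 n1=1 n2=0 n0=0 u=0 clk=1 x=1 q=1 r=1 y=0 z=0
t4.Δ2 v=0 n1=1 n2=0 n0=0 u=0 clk=1 x=1 q=1 r=1 y=0 z=1
t4.Δ3 v=1 n1=1 n2=0 n0=0 u=0 clk=1 x=0 q=1 r=1 y=0 z=1

yes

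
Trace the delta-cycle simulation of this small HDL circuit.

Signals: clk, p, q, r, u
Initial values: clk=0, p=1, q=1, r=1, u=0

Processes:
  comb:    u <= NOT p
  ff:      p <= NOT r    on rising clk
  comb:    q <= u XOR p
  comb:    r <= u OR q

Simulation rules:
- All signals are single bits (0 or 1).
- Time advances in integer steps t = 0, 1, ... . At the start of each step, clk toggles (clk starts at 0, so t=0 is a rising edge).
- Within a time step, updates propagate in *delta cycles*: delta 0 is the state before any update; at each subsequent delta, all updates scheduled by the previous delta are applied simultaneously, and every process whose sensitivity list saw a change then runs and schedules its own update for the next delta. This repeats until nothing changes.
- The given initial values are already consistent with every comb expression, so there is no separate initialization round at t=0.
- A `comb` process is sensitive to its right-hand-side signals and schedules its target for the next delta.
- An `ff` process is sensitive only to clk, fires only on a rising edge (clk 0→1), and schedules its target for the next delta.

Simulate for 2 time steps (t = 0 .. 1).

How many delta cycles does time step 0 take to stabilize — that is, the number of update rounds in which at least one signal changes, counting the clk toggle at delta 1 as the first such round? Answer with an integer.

t=0 Δ0: u=0 r=1 clk=0 q=1 p=1
  Δ1: clk:0→1
  Δ2: p:1→0
  Δ3: u:0→1, q:1→0
  Δ4: q:0→1
  (4Δ to stable)
t=1 Δ0: u=1 r=1 clk=1 q=1 p=0
  Δ1: clk:1→0
  (1Δ to stable)

4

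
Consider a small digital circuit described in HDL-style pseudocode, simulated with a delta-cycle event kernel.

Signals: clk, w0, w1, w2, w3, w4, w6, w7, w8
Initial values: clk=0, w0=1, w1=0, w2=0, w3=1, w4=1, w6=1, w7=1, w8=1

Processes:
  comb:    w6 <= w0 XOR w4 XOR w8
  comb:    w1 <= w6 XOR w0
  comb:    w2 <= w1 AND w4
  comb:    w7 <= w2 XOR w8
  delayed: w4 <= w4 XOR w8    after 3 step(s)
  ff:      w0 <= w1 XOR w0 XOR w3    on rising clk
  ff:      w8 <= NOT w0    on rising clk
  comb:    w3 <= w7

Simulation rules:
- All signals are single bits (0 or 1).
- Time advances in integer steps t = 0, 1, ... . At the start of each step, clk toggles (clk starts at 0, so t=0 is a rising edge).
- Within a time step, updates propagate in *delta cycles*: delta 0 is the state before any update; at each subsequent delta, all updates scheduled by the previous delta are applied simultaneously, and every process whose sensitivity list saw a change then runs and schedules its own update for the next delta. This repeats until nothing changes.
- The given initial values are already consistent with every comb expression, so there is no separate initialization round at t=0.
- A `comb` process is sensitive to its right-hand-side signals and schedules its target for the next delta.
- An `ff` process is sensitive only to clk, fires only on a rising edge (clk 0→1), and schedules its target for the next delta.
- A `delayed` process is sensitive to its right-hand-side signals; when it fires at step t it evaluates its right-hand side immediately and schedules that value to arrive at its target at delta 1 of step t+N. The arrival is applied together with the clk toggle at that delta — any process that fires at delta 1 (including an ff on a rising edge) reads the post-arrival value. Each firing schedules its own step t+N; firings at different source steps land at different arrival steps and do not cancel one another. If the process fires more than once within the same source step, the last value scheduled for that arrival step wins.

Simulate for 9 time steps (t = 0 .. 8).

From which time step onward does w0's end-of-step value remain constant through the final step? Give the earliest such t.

[bits: w2,w7,w6,w1,w4,w0,clk,w3,w8]
t=0: Δ0=011011011 Δ1=011011111 Δ2=011010110 Δ3=001110110 Δ4=101110100 Δ5=111110100 Δ6=111110110 | 6Δ
t=1: Δ0=111110110 Δ1=111110010 | 1Δ
t=2: Δ0=111110010 Δ1=111110110 Δ2=111110111 Δ3=100110111 Δ4=100010101 Δ5=000010101 Δ6=010010101 Δ7=010010111 | 7Δ
t=3: Δ0=010010111 Δ1=010010011 | 1Δ
t=4: Δ0=010010011 Δ1=010010111 Δ2=010011111 Δ3=011111111 Δ4=111011111 Δ5=001011111 Δ6=011011101 Δ7=011011111 | 7Δ
t=5: Δ0=011011111 Δ1=011001011 Δ2=010001011 Δ3=010101011 | 3Δ
t=6: Δ0=010101011 Δ1=010101111 Δ2=010101110 Δ3=001101110 Δ4=001001100 | 4Δ
t=7: Δ0=001001100 Δ1=001001000 | 1Δ
t=8: Δ0=001001000 Δ1=001011100 Δ2=000011100 Δ3=000111100 Δ4=100111100 Δ5=110111100 Δ6=110111110 | 6Δ

4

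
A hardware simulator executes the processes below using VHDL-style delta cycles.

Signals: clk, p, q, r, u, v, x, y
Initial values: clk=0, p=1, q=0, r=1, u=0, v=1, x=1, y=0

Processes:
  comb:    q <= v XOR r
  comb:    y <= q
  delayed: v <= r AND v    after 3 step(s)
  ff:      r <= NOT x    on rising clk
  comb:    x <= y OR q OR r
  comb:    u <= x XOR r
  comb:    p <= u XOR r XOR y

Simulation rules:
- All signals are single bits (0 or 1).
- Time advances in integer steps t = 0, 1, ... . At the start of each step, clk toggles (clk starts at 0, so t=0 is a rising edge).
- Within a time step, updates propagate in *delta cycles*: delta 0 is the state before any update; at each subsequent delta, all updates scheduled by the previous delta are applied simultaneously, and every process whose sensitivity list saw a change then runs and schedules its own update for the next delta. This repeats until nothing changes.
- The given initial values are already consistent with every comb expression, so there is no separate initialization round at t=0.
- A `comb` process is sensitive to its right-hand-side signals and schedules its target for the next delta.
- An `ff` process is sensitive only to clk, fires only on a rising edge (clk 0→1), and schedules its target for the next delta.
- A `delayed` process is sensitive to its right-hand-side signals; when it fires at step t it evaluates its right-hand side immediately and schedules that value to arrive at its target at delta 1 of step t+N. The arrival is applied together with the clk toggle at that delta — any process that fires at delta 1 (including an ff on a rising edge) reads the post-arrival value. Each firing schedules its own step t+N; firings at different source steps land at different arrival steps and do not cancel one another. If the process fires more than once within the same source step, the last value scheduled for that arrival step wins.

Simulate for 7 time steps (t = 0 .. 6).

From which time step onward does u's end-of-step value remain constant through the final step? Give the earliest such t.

3

t=0 Δ0: r=1 y=0 u=0 q=0 p=1 v=1 x=1 clk=0
  Δ1: clk:0→1
  Δ2: r:1→0
  Δ3: u:0→1, q:0→1, p:1→0, x:1→0
  Δ4: y:0→1, u:1→0, p:0→1, x:0→1
  Δ5: u:0→1
  Δ6: p:1→0
  (6Δ to stable)
t=1 Δ0: r=0 y=1 u=1 q=1 p=0 v=1 x=1 clk=1
  Δ1: clk:1→0
  (1Δ to stable)
t=2 Δ0: r=0 y=1 u=1 q=1 p=0 v=1 x=1 clk=0
  Δ1: clk:0→1
  (1Δ to stable)
t=3 Δ0: r=0 y=1 u=1 q=1 p=0 v=1 x=1 clk=1
  Δ1: v:1→0, clk:1→0
  Δ2: q:1→0
  Δ3: y:1→0
  Δ4: p:0→1, x:1→0
  Δ5: u:1→0
  Δ6: p:1→0
  (6Δ to stable)
t=4 Δ0: r=0 y=0 u=0 q=0 p=0 v=0 x=0 clk=0
  Δ1: clk:0→1
  Δ2: r:0→1
  Δ3: u:0→1, q:0→1, p:0→1, x:0→1
  Δ4: y:0→1, u:1→0, p:1→0
  (4Δ to stable)
t=5 Δ0: r=1 y=1 u=0 q=1 p=0 v=0 x=1 clk=1
  Δ1: clk:1→0
  (1Δ to stable)
t=6 Δ0: r=1 y=1 u=0 q=1 p=0 v=0 x=1 clk=0
  Δ1: clk:0→1
  Δ2: r:1→0
  Δ3: u:0→1, q:1→0, p:0→1
  Δ4: y:1→0, p:1→0
  Δ5: p:0→1, x:1→0
  Δ6: u:1→0
  Δ7: p:1→0
  (7Δ to stable)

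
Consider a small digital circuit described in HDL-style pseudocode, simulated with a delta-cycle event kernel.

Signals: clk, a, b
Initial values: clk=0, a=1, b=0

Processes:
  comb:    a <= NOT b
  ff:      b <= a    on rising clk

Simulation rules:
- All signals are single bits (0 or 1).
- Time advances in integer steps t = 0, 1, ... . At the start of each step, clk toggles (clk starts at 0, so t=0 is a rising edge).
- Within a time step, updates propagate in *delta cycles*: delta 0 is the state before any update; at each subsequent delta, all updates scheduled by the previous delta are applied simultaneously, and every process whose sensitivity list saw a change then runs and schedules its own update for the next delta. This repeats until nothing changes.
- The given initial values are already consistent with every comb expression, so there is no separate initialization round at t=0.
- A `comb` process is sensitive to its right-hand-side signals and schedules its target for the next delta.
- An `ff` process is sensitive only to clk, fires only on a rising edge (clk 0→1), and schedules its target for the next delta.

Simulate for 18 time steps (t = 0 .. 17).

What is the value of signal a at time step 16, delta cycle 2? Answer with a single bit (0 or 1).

1

t0.Δ0 clk=0 a=1 b=0
t0.Δ1 clk=1 a=1 b=0
t0.Δ2 clk=1 a=1 b=1
t0.Δ3 clk=1 a=0 b=1
t1.Δ0 clk=1 a=0 b=1
t1.Δ1 clk=0 a=0 b=1
t2.Δ0 clk=0 a=0 b=1
t2.Δ1 clk=1 a=0 b=1
t2.Δ2 clk=1 a=0 b=0
t2.Δ3 clk=1 a=1 b=0
t3.Δ0 clk=1 a=1 b=0
t3.Δ1 clk=0 a=1 b=0
t4.Δ0 clk=0 a=1 b=0
t4.Δ1 clk=1 a=1 b=0
t4.Δ2 clk=1 a=1 b=1
t4.Δ3 clk=1 a=0 b=1
t5.Δ0 clk=1 a=0 b=1
t5.Δ1 clk=0 a=0 b=1
t6.Δ0 clk=0 a=0 b=1
t6.Δ1 clk=1 a=0 b=1
t6.Δ2 clk=1 a=0 b=0
t6.Δ3 clk=1 a=1 b=0
t7.Δ0 clk=1 a=1 b=0
t7.Δ1 clk=0 a=1 b=0
t8.Δ0 clk=0 a=1 b=0
t8.Δ1 clk=1 a=1 b=0
t8.Δ2 clk=1 a=1 b=1
t8.Δ3 clk=1 a=0 b=1
t9.Δ0 clk=1 a=0 b=1
t9.Δ1 clk=0 a=0 b=1
t10.Δ0 clk=0 a=0 b=1
t10.Δ1 clk=1 a=0 b=1
t10.Δ2 clk=1 a=0 b=0
t10.Δ3 clk=1 a=1 b=0
t11.Δ0 clk=1 a=1 b=0
t11.Δ1 clk=0 a=1 b=0
t12.Δ0 clk=0 a=1 b=0
t12.Δ1 clk=1 a=1 b=0
t12.Δ2 clk=1 a=1 b=1
t12.Δ3 clk=1 a=0 b=1
t13.Δ0 clk=1 a=0 b=1
t13.Δ1 clk=0 a=0 b=1
t14.Δ0 clk=0 a=0 b=1
t14.Δ1 clk=1 a=0 b=1
t14.Δ2 clk=1 a=0 b=0
t14.Δ3 clk=1 a=1 b=0
t15.Δ0 clk=1 a=1 b=0
t15.Δ1 clk=0 a=1 b=0
t16.Δ0 clk=0 a=1 b=0
t16.Δ1 clk=1 a=1 b=0
t16.Δ2 clk=1 a=1 b=1
t16.Δ3 clk=1 a=0 b=1
t17.Δ0 clk=1 a=0 b=1
t17.Δ1 clk=0 a=0 b=1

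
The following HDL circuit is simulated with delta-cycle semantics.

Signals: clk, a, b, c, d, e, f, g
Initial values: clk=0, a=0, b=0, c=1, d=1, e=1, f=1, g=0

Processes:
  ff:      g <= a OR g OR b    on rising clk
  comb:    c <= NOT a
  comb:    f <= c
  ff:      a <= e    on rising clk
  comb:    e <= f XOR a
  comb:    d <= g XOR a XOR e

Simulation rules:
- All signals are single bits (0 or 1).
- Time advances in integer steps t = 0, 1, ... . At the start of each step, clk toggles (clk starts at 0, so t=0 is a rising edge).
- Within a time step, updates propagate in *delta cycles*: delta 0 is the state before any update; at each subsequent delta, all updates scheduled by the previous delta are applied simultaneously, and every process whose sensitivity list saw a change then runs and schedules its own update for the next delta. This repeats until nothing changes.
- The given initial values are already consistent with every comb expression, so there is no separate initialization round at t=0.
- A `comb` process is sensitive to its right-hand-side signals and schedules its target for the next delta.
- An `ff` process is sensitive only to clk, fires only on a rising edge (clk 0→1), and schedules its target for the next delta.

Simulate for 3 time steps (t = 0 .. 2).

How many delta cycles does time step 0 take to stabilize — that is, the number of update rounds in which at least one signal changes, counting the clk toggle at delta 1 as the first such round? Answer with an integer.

6

t=0 Δ0: b=0 clk=0 c=1 g=0 a=0 e=1 d=1 f=1
  Δ1: clk:0→1
  Δ2: a:0→1
  Δ3: c:1→0, e:1→0, d:1→0
  Δ4: d:0→1, f:1→0
  Δ5: e:0→1
  Δ6: d:1→0
  (6Δ to stable)
t=1 Δ0: b=0 clk=1 c=0 g=0 a=1 e=1 d=0 f=0
  Δ1: clk:1→0
  (1Δ to stable)
t=2 Δ0: b=0 clk=0 c=0 g=0 a=1 e=1 d=0 f=0
  Δ1: clk:0→1
  Δ2: g:0→1
  Δ3: d:0→1
  (3Δ to stable)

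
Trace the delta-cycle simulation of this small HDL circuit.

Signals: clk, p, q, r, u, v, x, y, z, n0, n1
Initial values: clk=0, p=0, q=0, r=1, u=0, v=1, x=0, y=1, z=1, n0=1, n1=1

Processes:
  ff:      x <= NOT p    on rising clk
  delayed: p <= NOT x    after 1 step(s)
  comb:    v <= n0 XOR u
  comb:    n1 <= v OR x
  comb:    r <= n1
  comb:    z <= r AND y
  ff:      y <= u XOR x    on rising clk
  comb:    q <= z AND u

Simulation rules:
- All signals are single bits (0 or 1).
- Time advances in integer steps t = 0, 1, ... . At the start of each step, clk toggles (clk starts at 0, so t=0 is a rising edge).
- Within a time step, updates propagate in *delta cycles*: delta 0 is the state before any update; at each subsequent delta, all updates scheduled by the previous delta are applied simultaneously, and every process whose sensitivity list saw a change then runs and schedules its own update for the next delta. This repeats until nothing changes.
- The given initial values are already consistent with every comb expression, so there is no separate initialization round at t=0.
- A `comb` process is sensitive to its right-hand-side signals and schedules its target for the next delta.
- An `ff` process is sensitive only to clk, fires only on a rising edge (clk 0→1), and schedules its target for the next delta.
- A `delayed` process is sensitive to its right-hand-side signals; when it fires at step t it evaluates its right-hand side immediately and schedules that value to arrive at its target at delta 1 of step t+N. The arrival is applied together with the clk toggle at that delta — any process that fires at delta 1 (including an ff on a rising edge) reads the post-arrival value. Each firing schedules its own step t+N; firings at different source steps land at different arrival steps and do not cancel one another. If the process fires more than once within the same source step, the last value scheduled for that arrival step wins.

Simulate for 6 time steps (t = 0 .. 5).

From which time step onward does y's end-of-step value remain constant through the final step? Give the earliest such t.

[bits: v,r,n1,x,z,n0,p,clk,y,q,u]
t=0: Δ0=11101100100 Δ1=11101101100 Δ2=11111101000 Δ3=11110101000 | 3Δ
t=1: Δ0=11110101000 Δ1=11110100000 | 1Δ
t=2: Δ0=11110100000 Δ1=11110101000 Δ2=11110101100 Δ3=11111101100 | 3Δ
t=3: Δ0=11111101100 Δ1=11111100100 | 1Δ
t=4: Δ0=11111100100 Δ1=11111101100 | 1Δ
t=5: Δ0=11111101100 Δ1=11111100100 | 1Δ

2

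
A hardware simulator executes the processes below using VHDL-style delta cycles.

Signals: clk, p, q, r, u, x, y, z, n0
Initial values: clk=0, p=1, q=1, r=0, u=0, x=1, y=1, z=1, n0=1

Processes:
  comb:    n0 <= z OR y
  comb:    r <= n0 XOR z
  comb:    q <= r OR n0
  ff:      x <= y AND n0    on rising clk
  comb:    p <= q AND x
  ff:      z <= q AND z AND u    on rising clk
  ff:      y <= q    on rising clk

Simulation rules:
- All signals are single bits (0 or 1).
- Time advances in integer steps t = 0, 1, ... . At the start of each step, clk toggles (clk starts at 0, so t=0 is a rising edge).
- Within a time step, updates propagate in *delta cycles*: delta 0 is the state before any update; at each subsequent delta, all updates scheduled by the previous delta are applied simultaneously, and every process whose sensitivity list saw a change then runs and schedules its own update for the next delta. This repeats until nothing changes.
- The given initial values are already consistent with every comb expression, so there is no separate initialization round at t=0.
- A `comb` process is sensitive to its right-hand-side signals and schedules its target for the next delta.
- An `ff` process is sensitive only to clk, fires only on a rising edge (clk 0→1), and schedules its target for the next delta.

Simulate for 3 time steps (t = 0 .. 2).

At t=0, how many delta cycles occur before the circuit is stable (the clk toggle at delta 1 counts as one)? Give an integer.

3

t=0 Δ0: x=1 p=1 y=1 q=1 u=0 n0=1 clk=0 z=1 r=0
  Δ1: clk:0→1
  Δ2: z:1→0
  Δ3: r:0→1
  (3Δ to stable)
t=1 Δ0: x=1 p=1 y=1 q=1 u=0 n0=1 clk=1 z=0 r=1
  Δ1: clk:1→0
  (1Δ to stable)
t=2 Δ0: x=1 p=1 y=1 q=1 u=0 n0=1 clk=0 z=0 r=1
  Δ1: clk:0→1
  (1Δ to stable)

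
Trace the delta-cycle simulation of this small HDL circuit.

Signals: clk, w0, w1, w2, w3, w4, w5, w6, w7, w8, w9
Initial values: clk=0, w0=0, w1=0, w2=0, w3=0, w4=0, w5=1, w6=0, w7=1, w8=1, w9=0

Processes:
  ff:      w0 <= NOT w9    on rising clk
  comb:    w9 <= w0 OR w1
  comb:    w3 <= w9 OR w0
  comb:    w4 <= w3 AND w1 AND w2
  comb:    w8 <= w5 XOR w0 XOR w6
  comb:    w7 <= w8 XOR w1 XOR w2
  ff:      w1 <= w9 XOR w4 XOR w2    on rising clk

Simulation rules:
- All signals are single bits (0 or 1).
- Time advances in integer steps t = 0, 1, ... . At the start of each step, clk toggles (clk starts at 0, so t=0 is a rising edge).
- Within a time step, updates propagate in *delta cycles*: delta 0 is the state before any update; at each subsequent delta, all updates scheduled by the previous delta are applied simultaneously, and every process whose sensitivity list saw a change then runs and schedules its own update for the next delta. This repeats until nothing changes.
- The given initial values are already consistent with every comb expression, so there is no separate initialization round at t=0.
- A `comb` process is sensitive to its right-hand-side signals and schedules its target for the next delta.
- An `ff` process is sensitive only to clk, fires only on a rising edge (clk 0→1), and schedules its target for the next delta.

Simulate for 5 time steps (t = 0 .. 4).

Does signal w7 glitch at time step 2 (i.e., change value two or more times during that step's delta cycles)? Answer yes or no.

t=0 Δ0: w5=1 w4=0 w6=0 w2=0 w0=0 w7=1 w3=0 w9=0 w1=0 w8=1 clk=0
  Δ1: clk:0→1
  Δ2: w0:0→1
  Δ3: w3:0→1, w9:0→1, w8:1→0
  Δ4: w7:1→0
  (4Δ to stable)
t=1 Δ0: w5=1 w4=0 w6=0 w2=0 w0=1 w7=0 w3=1 w9=1 w1=0 w8=0 clk=1
  Δ1: clk:1→0
  (1Δ to stable)
t=2 Δ0: w5=1 w4=0 w6=0 w2=0 w0=1 w7=0 w3=1 w9=1 w1=0 w8=0 clk=0
  Δ1: clk:0→1
  Δ2: w0:1→0, w1:0→1
  Δ3: w7:0→1, w8:0→1
  Δ4: w7:1→0
  (4Δ to stable)
t=3 Δ0: w5=1 w4=0 w6=0 w2=0 w0=0 w7=0 w3=1 w9=1 w1=1 w8=1 clk=1
  Δ1: clk:1→0
  (1Δ to stable)
t=4 Δ0: w5=1 w4=0 w6=0 w2=0 w0=0 w7=0 w3=1 w9=1 w1=1 w8=1 clk=0
  Δ1: clk:0→1
  (1Δ to stable)

yes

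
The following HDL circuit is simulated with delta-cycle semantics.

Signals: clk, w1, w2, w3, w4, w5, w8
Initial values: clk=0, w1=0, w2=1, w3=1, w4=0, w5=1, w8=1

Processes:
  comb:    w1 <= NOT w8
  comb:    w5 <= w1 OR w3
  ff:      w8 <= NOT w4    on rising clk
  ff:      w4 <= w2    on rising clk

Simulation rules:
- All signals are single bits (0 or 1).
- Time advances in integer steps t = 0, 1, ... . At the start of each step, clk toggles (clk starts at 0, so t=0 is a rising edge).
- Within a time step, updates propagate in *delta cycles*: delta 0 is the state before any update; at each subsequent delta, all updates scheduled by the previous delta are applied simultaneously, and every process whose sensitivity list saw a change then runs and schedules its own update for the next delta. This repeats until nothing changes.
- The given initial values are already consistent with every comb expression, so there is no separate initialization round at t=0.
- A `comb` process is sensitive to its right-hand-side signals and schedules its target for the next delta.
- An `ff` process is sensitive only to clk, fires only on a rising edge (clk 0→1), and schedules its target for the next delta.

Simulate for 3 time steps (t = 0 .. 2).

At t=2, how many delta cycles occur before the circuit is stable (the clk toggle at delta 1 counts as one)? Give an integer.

3

t0.Δ0 w1=0 w2=1 w3=1 clk=0 w5=1 w8=1 w4=0
t0.Δ1 w1=0 w2=1 w3=1 clk=1 w5=1 w8=1 w4=0
t0.Δ2 w1=0 w2=1 w3=1 clk=1 w5=1 w8=1 w4=1
t1.Δ0 w1=0 w2=1 w3=1 clk=1 w5=1 w8=1 w4=1
t1.Δ1 w1=0 w2=1 w3=1 clk=0 w5=1 w8=1 w4=1
t2.Δ0 w1=0 w2=1 w3=1 clk=0 w5=1 w8=1 w4=1
t2.Δ1 w1=0 w2=1 w3=1 clk=1 w5=1 w8=1 w4=1
t2.Δ2 w1=0 w2=1 w3=1 clk=1 w5=1 w8=0 w4=1
t2.Δ3 w1=1 w2=1 w3=1 clk=1 w5=1 w8=0 w4=1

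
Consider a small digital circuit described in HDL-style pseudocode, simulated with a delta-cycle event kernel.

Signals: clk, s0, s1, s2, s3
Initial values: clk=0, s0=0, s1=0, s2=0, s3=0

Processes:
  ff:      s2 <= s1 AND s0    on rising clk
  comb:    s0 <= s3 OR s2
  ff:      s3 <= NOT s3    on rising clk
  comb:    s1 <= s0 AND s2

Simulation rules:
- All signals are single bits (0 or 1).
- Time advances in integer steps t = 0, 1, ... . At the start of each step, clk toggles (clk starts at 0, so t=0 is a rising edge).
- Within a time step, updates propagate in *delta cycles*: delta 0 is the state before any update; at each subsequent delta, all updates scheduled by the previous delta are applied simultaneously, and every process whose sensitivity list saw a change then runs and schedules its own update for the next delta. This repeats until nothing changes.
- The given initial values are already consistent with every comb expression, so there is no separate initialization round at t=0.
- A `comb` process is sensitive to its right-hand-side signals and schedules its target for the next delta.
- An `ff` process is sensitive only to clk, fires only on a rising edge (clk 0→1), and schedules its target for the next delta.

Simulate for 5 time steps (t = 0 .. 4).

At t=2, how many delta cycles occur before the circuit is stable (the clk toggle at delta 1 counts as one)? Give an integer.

t=0 Δ0: s2=0 s0=0 s3=0 clk=0 s1=0
  Δ1: clk:0→1
  Δ2: s3:0→1
  Δ3: s0:0→1
  (3Δ to stable)
t=1 Δ0: s2=0 s0=1 s3=1 clk=1 s1=0
  Δ1: clk:1→0
  (1Δ to stable)
t=2 Δ0: s2=0 s0=1 s3=1 clk=0 s1=0
  Δ1: clk:0→1
  Δ2: s3:1→0
  Δ3: s0:1→0
  (3Δ to stable)
t=3 Δ0: s2=0 s0=0 s3=0 clk=1 s1=0
  Δ1: clk:1→0
  (1Δ to stable)
t=4 Δ0: s2=0 s0=0 s3=0 clk=0 s1=0
  Δ1: clk:0→1
  Δ2: s3:0→1
  Δ3: s0:0→1
  (3Δ to stable)

3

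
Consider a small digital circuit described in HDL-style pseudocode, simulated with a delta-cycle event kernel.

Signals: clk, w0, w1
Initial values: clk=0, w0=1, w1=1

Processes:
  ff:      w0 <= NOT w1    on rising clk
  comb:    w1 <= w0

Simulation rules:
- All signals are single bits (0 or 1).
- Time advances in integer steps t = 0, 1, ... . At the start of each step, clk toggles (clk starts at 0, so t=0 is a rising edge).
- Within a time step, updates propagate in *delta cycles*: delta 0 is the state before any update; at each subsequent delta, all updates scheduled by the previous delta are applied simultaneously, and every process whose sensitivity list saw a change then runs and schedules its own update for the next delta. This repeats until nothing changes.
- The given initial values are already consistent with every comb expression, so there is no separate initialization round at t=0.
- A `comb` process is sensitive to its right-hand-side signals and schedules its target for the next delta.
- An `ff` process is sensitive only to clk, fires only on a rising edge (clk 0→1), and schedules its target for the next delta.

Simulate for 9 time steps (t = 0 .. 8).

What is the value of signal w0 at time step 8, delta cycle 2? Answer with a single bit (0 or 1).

t0.Δ0 clk=0 w1=1 w0=1
t0.Δ1 clk=1 w1=1 w0=1
t0.Δ2 clk=1 w1=1 w0=0
t0.Δ3 clk=1 w1=0 w0=0
t1.Δ0 clk=1 w1=0 w0=0
t1.Δ1 clk=0 w1=0 w0=0
t2.Δ0 clk=0 w1=0 w0=0
t2.Δ1 clk=1 w1=0 w0=0
t2.Δ2 clk=1 w1=0 w0=1
t2.Δ3 clk=1 w1=1 w0=1
t3.Δ0 clk=1 w1=1 w0=1
t3.Δ1 clk=0 w1=1 w0=1
t4.Δ0 clk=0 w1=1 w0=1
t4.Δ1 clk=1 w1=1 w0=1
t4.Δ2 clk=1 w1=1 w0=0
t4.Δ3 clk=1 w1=0 w0=0
t5.Δ0 clk=1 w1=0 w0=0
t5.Δ1 clk=0 w1=0 w0=0
t6.Δ0 clk=0 w1=0 w0=0
t6.Δ1 clk=1 w1=0 w0=0
t6.Δ2 clk=1 w1=0 w0=1
t6.Δ3 clk=1 w1=1 w0=1
t7.Δ0 clk=1 w1=1 w0=1
t7.Δ1 clk=0 w1=1 w0=1
t8.Δ0 clk=0 w1=1 w0=1
t8.Δ1 clk=1 w1=1 w0=1
t8.Δ2 clk=1 w1=1 w0=0
t8.Δ3 clk=1 w1=0 w0=0

0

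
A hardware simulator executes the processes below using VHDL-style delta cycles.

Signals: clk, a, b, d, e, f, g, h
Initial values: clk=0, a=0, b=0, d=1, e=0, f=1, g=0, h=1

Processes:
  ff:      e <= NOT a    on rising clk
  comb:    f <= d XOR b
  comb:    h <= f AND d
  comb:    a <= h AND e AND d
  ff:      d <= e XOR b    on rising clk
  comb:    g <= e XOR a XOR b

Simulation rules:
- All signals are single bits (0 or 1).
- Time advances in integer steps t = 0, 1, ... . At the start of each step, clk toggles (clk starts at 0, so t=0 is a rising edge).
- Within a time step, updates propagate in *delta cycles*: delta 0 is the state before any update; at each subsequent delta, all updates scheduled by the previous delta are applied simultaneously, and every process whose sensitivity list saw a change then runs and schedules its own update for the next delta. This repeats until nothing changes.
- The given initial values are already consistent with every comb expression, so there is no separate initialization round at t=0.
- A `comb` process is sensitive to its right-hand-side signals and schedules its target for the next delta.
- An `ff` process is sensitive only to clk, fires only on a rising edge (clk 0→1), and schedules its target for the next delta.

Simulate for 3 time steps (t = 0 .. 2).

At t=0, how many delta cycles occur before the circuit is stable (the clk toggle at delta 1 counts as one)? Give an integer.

3

t0.Δ0 g=0 d=1 a=0 h=1 b=0 clk=0 e=0 f=1
t0.Δ1 g=0 d=1 a=0 h=1 b=0 clk=1 e=0 f=1
t0.Δ2 g=0 d=0 a=0 h=1 b=0 clk=1 e=1 f=1
t0.Δ3 g=1 d=0 a=0 h=0 b=0 clk=1 e=1 f=0
t1.Δ0 g=1 d=0 a=0 h=0 b=0 clk=1 e=1 f=0
t1.Δ1 g=1 d=0 a=0 h=0 b=0 clk=0 e=1 f=0
t2.Δ0 g=1 d=0 a=0 h=0 b=0 clk=0 e=1 f=0
t2.Δ1 g=1 d=0 a=0 h=0 b=0 clk=1 e=1 f=0
t2.Δ2 g=1 d=1 a=0 h=0 b=0 clk=1 e=1 f=0
t2.Δ3 g=1 d=1 a=0 h=0 b=0 clk=1 e=1 f=1
t2.Δ4 g=1 d=1 a=0 h=1 b=0 clk=1 e=1 f=1
t2.Δ5 g=1 d=1 a=1 h=1 b=0 clk=1 e=1 f=1
t2.Δ6 g=0 d=1 a=1 h=1 b=0 clk=1 e=1 f=1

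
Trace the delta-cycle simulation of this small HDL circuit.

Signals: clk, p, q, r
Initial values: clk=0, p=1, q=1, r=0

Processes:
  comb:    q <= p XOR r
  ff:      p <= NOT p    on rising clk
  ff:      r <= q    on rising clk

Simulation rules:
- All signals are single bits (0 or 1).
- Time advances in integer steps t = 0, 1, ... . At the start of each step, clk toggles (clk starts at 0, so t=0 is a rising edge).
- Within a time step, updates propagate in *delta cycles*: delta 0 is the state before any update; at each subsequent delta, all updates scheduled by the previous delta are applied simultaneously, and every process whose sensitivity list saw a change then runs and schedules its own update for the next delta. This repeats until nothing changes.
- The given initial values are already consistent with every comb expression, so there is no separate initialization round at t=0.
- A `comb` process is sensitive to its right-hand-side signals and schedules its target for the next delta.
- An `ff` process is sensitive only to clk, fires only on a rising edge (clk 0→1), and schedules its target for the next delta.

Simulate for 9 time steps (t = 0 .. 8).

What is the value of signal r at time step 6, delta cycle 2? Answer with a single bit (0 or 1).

0

t=0 Δ0: p=1 r=0 q=1 clk=0
  Δ1: clk:0→1
  Δ2: p:1→0, r:0→1
  (2Δ to stable)
t=1 Δ0: p=0 r=1 q=1 clk=1
  Δ1: clk:1→0
  (1Δ to stable)
t=2 Δ0: p=0 r=1 q=1 clk=0
  Δ1: clk:0→1
  Δ2: p:0→1
  Δ3: q:1→0
  (3Δ to stable)
t=3 Δ0: p=1 r=1 q=0 clk=1
  Δ1: clk:1→0
  (1Δ to stable)
t=4 Δ0: p=1 r=1 q=0 clk=0
  Δ1: clk:0→1
  Δ2: p:1→0, r:1→0
  (2Δ to stable)
t=5 Δ0: p=0 r=0 q=0 clk=1
  Δ1: clk:1→0
  (1Δ to stable)
t=6 Δ0: p=0 r=0 q=0 clk=0
  Δ1: clk:0→1
  Δ2: p:0→1
  Δ3: q:0→1
  (3Δ to stable)
t=7 Δ0: p=1 r=0 q=1 clk=1
  Δ1: clk:1→0
  (1Δ to stable)
t=8 Δ0: p=1 r=0 q=1 clk=0
  Δ1: clk:0→1
  Δ2: p:1→0, r:0→1
  (2Δ to stable)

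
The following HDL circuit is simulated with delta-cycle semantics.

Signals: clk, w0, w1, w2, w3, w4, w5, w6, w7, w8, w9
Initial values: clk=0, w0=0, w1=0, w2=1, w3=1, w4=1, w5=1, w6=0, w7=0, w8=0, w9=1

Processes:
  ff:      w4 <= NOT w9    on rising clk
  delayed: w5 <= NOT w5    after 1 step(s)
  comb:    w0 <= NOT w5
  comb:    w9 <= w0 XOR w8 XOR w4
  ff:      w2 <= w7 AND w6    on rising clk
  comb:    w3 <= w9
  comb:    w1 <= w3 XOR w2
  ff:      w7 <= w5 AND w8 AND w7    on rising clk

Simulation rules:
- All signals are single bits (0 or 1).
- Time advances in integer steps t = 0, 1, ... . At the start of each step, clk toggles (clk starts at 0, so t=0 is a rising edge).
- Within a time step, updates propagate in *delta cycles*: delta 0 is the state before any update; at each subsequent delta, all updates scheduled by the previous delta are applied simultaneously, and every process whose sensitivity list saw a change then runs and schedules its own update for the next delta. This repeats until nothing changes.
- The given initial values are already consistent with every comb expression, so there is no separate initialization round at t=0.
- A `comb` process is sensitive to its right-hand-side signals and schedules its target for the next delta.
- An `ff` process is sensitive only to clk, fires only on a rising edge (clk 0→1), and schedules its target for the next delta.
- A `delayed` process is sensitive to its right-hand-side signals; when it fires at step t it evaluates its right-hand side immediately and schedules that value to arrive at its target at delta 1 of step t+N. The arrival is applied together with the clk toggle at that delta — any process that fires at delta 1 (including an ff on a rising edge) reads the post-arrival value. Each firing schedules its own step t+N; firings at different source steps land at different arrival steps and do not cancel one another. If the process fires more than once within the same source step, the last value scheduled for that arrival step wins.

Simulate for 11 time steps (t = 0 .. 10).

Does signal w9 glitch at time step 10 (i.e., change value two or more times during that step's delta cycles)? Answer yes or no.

no

[bits: w7,w3,clk,w9,w2,w0,w4,w1,w5,w8,w6]
t=0: Δ0=01011010100 Δ1=01111010100 Δ2=01110000100 Δ3=01100001100 Δ4=00100001100 Δ5=00100000100 | 5Δ
t=1: Δ0=00100000100 Δ1=00000000100 | 1Δ
t=2: Δ0=00000000100 Δ1=00100000100 Δ2=00100010100 Δ3=00110010100 Δ4=01110010100 Δ5=01110011100 | 5Δ
t=3: Δ0=01110011100 Δ1=01010011100 | 1Δ
t=4: Δ0=01010011100 Δ1=01110011100 Δ2=01110001100 Δ3=01100001100 Δ4=00100001100 Δ5=00100000100 | 5Δ
t=5: Δ0=00100000100 Δ1=00000000100 | 1Δ
t=6: Δ0=00000000100 Δ1=00100000100 Δ2=00100010100 Δ3=00110010100 Δ4=01110010100 Δ5=01110011100 | 5Δ
t=7: Δ0=01110011100 Δ1=01010011100 | 1Δ
t=8: Δ0=01010011100 Δ1=01110011100 Δ2=01110001100 Δ3=01100001100 Δ4=00100001100 Δ5=00100000100 | 5Δ
t=9: Δ0=00100000100 Δ1=00000000100 | 1Δ
t=10: Δ0=00000000100 Δ1=00100000100 Δ2=00100010100 Δ3=00110010100 Δ4=01110010100 Δ5=01110011100 | 5Δ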